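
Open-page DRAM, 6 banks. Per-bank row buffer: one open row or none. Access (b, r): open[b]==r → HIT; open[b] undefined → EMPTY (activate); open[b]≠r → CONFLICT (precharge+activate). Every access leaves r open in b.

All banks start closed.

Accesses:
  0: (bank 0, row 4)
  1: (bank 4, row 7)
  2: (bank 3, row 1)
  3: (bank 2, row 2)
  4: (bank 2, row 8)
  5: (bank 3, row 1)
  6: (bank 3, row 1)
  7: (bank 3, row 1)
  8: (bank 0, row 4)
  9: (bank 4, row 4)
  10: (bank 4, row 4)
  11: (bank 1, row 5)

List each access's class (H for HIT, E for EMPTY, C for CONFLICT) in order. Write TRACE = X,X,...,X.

#0 (0,4) E
#1 (4,7) E
#2 (3,1) E
#3 (2,2) E
#4 (2,8) C  (was 2)
#5 (3,1) H  (was 1)
#6 (3,1) H  (was 1)
#7 (3,1) H  (was 1)
#8 (0,4) H  (was 4)
#9 (4,4) C  (was 7)
#10 (4,4) H  (was 4)
#11 (1,5) E

TRACE = E,E,E,E,C,H,H,H,H,C,H,E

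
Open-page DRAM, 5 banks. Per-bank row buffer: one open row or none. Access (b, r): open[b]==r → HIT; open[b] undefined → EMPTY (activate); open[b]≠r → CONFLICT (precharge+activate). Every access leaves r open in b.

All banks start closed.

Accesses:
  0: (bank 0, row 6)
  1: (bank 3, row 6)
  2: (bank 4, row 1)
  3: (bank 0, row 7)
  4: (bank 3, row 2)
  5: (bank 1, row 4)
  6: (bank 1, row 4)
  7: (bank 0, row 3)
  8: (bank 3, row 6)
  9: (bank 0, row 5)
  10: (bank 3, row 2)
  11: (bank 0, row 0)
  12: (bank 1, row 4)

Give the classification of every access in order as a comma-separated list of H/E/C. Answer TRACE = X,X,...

TRACE = E,E,E,C,C,E,H,C,C,C,C,C,H

0: bank 0 row 6 — prev None → EMPTY
1: bank 3 row 6 — prev None → EMPTY
2: bank 4 row 1 — prev None → EMPTY
3: bank 0 row 7 — prev 6 → CONFLICT
4: bank 3 row 2 — prev 6 → CONFLICT
5: bank 1 row 4 — prev None → EMPTY
6: bank 1 row 4 — prev 4 → HIT
7: bank 0 row 3 — prev 7 → CONFLICT
8: bank 3 row 6 — prev 2 → CONFLICT
9: bank 0 row 5 — prev 3 → CONFLICT
10: bank 3 row 2 — prev 6 → CONFLICT
11: bank 0 row 0 — prev 5 → CONFLICT
12: bank 1 row 4 — prev 4 → HIT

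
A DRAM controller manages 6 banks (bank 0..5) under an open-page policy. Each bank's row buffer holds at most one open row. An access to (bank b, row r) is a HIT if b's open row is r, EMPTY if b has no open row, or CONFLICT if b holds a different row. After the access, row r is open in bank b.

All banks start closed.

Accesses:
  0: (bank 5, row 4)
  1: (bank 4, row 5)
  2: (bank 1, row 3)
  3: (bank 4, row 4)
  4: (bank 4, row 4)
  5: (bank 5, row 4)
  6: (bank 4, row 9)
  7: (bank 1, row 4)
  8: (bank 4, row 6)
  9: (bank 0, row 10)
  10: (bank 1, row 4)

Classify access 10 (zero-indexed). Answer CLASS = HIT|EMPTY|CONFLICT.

CLASS = HIT

step 0: bank5 None->4 [EMPTY]
step 1: bank4 None->5 [EMPTY]
step 2: bank1 None->3 [EMPTY]
step 3: bank4 5->4 [CONFLICT]
step 4: bank4 4->4 [HIT]
step 5: bank5 4->4 [HIT]
step 6: bank4 4->9 [CONFLICT]
step 7: bank1 3->4 [CONFLICT]
step 8: bank4 9->6 [CONFLICT]
step 9: bank0 None->10 [EMPTY]
step 10: bank1 4->4 [HIT]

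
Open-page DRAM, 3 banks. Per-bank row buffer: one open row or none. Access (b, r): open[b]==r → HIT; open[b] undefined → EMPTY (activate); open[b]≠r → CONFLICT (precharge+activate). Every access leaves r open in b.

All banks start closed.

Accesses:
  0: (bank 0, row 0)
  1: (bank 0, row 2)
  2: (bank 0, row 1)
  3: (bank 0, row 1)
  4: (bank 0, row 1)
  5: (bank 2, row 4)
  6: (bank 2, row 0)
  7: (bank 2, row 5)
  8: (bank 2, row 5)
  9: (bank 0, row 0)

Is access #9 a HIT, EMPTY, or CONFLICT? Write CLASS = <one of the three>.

CLASS = CONFLICT

#0 (0,0) E
#1 (0,2) C  (was 0)
#2 (0,1) C  (was 2)
#3 (0,1) H  (was 1)
#4 (0,1) H  (was 1)
#5 (2,4) E
#6 (2,0) C  (was 4)
#7 (2,5) C  (was 0)
#8 (2,5) H  (was 5)
#9 (0,0) C  (was 1)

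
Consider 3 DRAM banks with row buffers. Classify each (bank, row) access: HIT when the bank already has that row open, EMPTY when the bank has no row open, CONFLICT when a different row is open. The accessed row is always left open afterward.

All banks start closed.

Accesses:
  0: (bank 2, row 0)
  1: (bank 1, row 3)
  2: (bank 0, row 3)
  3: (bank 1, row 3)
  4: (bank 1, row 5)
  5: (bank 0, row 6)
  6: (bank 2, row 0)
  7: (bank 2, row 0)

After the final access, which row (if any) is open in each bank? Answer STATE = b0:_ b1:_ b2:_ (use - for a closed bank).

STATE = b0:6 b1:5 b2:0

0: bank 2 row 0 — prev None → EMPTY
1: bank 1 row 3 — prev None → EMPTY
2: bank 0 row 3 — prev None → EMPTY
3: bank 1 row 3 — prev 3 → HIT
4: bank 1 row 5 — prev 3 → CONFLICT
5: bank 0 row 6 — prev 3 → CONFLICT
6: bank 2 row 0 — prev 0 → HIT
7: bank 2 row 0 — prev 0 → HIT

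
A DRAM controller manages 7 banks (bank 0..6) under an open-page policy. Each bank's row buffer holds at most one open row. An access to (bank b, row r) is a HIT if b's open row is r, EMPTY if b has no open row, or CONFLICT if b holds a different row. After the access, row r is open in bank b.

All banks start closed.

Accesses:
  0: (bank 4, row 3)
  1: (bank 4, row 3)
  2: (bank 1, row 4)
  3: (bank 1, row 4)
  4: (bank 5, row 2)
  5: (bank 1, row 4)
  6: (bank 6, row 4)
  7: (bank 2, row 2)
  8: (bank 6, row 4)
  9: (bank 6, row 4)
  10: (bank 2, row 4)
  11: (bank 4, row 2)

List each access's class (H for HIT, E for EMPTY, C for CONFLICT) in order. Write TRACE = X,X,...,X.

0: bank 4 row 3 — prev None → EMPTY
1: bank 4 row 3 — prev 3 → HIT
2: bank 1 row 4 — prev None → EMPTY
3: bank 1 row 4 — prev 4 → HIT
4: bank 5 row 2 — prev None → EMPTY
5: bank 1 row 4 — prev 4 → HIT
6: bank 6 row 4 — prev None → EMPTY
7: bank 2 row 2 — prev None → EMPTY
8: bank 6 row 4 — prev 4 → HIT
9: bank 6 row 4 — prev 4 → HIT
10: bank 2 row 4 — prev 2 → CONFLICT
11: bank 4 row 2 — prev 3 → CONFLICT

TRACE = E,H,E,H,E,H,E,E,H,H,C,C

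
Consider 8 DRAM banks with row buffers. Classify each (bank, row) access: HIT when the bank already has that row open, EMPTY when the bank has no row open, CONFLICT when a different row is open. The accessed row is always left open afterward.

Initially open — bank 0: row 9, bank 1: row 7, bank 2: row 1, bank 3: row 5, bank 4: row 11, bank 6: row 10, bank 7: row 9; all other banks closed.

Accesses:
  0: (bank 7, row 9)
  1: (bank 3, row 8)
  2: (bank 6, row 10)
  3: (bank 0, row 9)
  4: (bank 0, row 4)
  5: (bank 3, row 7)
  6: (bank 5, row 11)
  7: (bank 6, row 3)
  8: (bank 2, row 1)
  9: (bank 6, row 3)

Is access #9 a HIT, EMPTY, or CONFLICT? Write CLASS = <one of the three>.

#0 (7,9) H  (was 9)
#1 (3,8) C  (was 5)
#2 (6,10) H  (was 10)
#3 (0,9) H  (was 9)
#4 (0,4) C  (was 9)
#5 (3,7) C  (was 8)
#6 (5,11) E
#7 (6,3) C  (was 10)
#8 (2,1) H  (was 1)
#9 (6,3) H  (was 3)

CLASS = HIT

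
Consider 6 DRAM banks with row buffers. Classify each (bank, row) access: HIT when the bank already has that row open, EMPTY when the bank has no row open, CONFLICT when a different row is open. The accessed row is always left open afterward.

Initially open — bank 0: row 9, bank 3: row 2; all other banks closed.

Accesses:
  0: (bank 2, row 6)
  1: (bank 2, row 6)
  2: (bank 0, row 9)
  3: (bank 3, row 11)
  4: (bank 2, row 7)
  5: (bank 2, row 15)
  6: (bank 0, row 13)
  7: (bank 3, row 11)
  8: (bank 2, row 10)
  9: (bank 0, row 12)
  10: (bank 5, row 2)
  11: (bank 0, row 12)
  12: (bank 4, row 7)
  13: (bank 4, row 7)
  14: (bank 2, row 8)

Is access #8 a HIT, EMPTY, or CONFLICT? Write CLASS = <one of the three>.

CLASS = CONFLICT

step 0: bank2 None->6 [EMPTY]
step 1: bank2 6->6 [HIT]
step 2: bank0 9->9 [HIT]
step 3: bank3 2->11 [CONFLICT]
step 4: bank2 6->7 [CONFLICT]
step 5: bank2 7->15 [CONFLICT]
step 6: bank0 9->13 [CONFLICT]
step 7: bank3 11->11 [HIT]
step 8: bank2 15->10 [CONFLICT]
step 9: bank0 13->12 [CONFLICT]
step 10: bank5 None->2 [EMPTY]
step 11: bank0 12->12 [HIT]
step 12: bank4 None->7 [EMPTY]
step 13: bank4 7->7 [HIT]
step 14: bank2 10->8 [CONFLICT]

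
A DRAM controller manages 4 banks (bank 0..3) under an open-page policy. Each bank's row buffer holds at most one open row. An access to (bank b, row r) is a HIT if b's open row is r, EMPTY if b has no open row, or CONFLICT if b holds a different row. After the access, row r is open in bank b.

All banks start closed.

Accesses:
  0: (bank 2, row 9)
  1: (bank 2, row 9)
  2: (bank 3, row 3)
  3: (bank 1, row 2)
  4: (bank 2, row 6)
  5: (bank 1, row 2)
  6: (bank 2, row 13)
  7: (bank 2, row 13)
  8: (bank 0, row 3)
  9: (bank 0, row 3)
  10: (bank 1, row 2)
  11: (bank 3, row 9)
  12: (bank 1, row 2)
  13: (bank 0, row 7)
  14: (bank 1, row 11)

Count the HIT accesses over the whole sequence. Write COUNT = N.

COUNT = 6

  [0] b2 r9: no row ⇒ E
  [1] b2 r9: had r9 ⇒ H
  [2] b3 r3: no row ⇒ E
  [3] b1 r2: no row ⇒ E
  [4] b2 r6: had r9 ⇒ C
  [5] b1 r2: had r2 ⇒ H
  [6] b2 r13: had r6 ⇒ C
  [7] b2 r13: had r13 ⇒ H
  [8] b0 r3: no row ⇒ E
  [9] b0 r3: had r3 ⇒ H
  [10] b1 r2: had r2 ⇒ H
  [11] b3 r9: had r3 ⇒ C
  [12] b1 r2: had r2 ⇒ H
  [13] b0 r7: had r3 ⇒ C
  [14] b1 r11: had r2 ⇒ C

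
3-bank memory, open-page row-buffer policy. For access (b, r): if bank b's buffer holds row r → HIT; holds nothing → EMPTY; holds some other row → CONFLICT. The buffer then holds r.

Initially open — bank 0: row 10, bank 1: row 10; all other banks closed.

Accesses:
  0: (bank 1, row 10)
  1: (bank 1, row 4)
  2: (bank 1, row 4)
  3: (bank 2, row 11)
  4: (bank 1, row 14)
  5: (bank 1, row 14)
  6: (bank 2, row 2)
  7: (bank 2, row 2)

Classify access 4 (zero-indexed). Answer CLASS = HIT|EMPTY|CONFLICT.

CLASS = CONFLICT

#0 (1,10) H  (was 10)
#1 (1,4) C  (was 10)
#2 (1,4) H  (was 4)
#3 (2,11) E
#4 (1,14) C  (was 4)
#5 (1,14) H  (was 14)
#6 (2,2) C  (was 11)
#7 (2,2) H  (was 2)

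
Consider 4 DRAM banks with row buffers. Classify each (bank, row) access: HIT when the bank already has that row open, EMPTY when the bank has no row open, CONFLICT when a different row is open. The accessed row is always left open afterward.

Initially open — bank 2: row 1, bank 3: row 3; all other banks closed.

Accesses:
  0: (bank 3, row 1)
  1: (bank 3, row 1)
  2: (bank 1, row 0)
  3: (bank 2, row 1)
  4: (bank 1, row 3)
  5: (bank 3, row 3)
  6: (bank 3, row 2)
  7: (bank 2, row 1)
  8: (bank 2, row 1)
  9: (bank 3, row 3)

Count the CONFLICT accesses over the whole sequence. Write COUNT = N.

  [0] b3 r1: had r3 ⇒ C
  [1] b3 r1: had r1 ⇒ H
  [2] b1 r0: no row ⇒ E
  [3] b2 r1: had r1 ⇒ H
  [4] b1 r3: had r0 ⇒ C
  [5] b3 r3: had r1 ⇒ C
  [6] b3 r2: had r3 ⇒ C
  [7] b2 r1: had r1 ⇒ H
  [8] b2 r1: had r1 ⇒ H
  [9] b3 r3: had r2 ⇒ C

COUNT = 5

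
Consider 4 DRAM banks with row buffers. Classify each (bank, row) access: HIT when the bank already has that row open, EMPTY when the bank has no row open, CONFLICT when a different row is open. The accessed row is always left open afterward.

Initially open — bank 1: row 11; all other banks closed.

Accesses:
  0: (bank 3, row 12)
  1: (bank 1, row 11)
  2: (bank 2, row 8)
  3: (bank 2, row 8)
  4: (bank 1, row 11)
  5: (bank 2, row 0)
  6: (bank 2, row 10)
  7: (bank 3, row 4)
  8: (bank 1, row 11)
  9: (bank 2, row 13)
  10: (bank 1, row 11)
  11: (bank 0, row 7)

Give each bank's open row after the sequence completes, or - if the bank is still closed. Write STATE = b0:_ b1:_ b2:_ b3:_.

STATE = b0:7 b1:11 b2:13 b3:4

0: bank 3 row 12 — prev None → EMPTY
1: bank 1 row 11 — prev 11 → HIT
2: bank 2 row 8 — prev None → EMPTY
3: bank 2 row 8 — prev 8 → HIT
4: bank 1 row 11 — prev 11 → HIT
5: bank 2 row 0 — prev 8 → CONFLICT
6: bank 2 row 10 — prev 0 → CONFLICT
7: bank 3 row 4 — prev 12 → CONFLICT
8: bank 1 row 11 — prev 11 → HIT
9: bank 2 row 13 — prev 10 → CONFLICT
10: bank 1 row 11 — prev 11 → HIT
11: bank 0 row 7 — prev None → EMPTY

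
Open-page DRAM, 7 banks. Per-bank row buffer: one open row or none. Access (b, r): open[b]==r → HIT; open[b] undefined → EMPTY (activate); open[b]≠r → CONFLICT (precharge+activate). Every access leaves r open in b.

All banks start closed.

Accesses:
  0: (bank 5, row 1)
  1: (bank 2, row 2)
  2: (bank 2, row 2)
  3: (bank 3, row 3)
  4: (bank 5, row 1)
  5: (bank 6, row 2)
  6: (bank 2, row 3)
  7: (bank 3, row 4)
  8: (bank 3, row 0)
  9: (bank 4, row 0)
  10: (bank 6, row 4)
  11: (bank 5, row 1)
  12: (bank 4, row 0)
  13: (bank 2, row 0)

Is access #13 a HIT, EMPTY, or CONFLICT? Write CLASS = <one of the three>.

  [0] b5 r1: no row ⇒ E
  [1] b2 r2: no row ⇒ E
  [2] b2 r2: had r2 ⇒ H
  [3] b3 r3: no row ⇒ E
  [4] b5 r1: had r1 ⇒ H
  [5] b6 r2: no row ⇒ E
  [6] b2 r3: had r2 ⇒ C
  [7] b3 r4: had r3 ⇒ C
  [8] b3 r0: had r4 ⇒ C
  [9] b4 r0: no row ⇒ E
  [10] b6 r4: had r2 ⇒ C
  [11] b5 r1: had r1 ⇒ H
  [12] b4 r0: had r0 ⇒ H
  [13] b2 r0: had r3 ⇒ C

CLASS = CONFLICT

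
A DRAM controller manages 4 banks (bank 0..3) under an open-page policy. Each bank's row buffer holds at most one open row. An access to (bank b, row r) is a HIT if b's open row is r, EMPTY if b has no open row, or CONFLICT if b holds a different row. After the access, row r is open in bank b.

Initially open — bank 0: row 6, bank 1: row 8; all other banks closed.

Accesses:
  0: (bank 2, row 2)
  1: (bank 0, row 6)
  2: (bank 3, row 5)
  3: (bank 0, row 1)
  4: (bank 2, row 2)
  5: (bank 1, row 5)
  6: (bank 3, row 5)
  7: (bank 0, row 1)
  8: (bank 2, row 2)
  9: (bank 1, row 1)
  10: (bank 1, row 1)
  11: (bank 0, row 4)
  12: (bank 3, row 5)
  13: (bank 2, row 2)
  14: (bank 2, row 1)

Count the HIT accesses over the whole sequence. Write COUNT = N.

COUNT = 8

step 0: bank2 None->2 [EMPTY]
step 1: bank0 6->6 [HIT]
step 2: bank3 None->5 [EMPTY]
step 3: bank0 6->1 [CONFLICT]
step 4: bank2 2->2 [HIT]
step 5: bank1 8->5 [CONFLICT]
step 6: bank3 5->5 [HIT]
step 7: bank0 1->1 [HIT]
step 8: bank2 2->2 [HIT]
step 9: bank1 5->1 [CONFLICT]
step 10: bank1 1->1 [HIT]
step 11: bank0 1->4 [CONFLICT]
step 12: bank3 5->5 [HIT]
step 13: bank2 2->2 [HIT]
step 14: bank2 2->1 [CONFLICT]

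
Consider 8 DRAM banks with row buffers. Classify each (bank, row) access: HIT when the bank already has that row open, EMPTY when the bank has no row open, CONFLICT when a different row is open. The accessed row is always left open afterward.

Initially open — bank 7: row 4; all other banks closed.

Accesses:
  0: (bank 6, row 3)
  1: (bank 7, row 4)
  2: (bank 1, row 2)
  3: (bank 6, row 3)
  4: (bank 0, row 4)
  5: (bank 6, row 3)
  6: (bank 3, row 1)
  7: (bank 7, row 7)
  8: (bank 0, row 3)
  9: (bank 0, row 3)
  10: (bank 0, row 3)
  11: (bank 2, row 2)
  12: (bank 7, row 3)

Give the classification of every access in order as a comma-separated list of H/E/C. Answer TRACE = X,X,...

0: bank 6 row 3 — prev None → EMPTY
1: bank 7 row 4 — prev 4 → HIT
2: bank 1 row 2 — prev None → EMPTY
3: bank 6 row 3 — prev 3 → HIT
4: bank 0 row 4 — prev None → EMPTY
5: bank 6 row 3 — prev 3 → HIT
6: bank 3 row 1 — prev None → EMPTY
7: bank 7 row 7 — prev 4 → CONFLICT
8: bank 0 row 3 — prev 4 → CONFLICT
9: bank 0 row 3 — prev 3 → HIT
10: bank 0 row 3 — prev 3 → HIT
11: bank 2 row 2 — prev None → EMPTY
12: bank 7 row 3 — prev 7 → CONFLICT

TRACE = E,H,E,H,E,H,E,C,C,H,H,E,C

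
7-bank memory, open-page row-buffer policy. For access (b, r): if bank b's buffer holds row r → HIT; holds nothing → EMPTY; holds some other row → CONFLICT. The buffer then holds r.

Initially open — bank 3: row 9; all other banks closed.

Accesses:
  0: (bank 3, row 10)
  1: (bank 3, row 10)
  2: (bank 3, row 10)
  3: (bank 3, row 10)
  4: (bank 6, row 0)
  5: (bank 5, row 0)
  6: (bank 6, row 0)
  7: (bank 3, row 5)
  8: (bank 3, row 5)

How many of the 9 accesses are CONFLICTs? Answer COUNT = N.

  [0] b3 r10: had r9 ⇒ C
  [1] b3 r10: had r10 ⇒ H
  [2] b3 r10: had r10 ⇒ H
  [3] b3 r10: had r10 ⇒ H
  [4] b6 r0: no row ⇒ E
  [5] b5 r0: no row ⇒ E
  [6] b6 r0: had r0 ⇒ H
  [7] b3 r5: had r10 ⇒ C
  [8] b3 r5: had r5 ⇒ H

COUNT = 2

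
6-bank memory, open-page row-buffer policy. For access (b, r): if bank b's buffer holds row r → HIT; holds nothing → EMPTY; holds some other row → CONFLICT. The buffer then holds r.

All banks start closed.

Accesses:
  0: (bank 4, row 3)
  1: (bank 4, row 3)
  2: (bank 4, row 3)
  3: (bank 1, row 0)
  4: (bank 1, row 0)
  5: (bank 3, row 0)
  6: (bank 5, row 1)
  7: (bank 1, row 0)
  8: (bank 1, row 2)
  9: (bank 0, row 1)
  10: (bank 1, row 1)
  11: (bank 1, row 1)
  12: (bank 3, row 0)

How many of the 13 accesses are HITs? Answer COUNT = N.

COUNT = 6

  [0] b4 r3: no row ⇒ E
  [1] b4 r3: had r3 ⇒ H
  [2] b4 r3: had r3 ⇒ H
  [3] b1 r0: no row ⇒ E
  [4] b1 r0: had r0 ⇒ H
  [5] b3 r0: no row ⇒ E
  [6] b5 r1: no row ⇒ E
  [7] b1 r0: had r0 ⇒ H
  [8] b1 r2: had r0 ⇒ C
  [9] b0 r1: no row ⇒ E
  [10] b1 r1: had r2 ⇒ C
  [11] b1 r1: had r1 ⇒ H
  [12] b3 r0: had r0 ⇒ H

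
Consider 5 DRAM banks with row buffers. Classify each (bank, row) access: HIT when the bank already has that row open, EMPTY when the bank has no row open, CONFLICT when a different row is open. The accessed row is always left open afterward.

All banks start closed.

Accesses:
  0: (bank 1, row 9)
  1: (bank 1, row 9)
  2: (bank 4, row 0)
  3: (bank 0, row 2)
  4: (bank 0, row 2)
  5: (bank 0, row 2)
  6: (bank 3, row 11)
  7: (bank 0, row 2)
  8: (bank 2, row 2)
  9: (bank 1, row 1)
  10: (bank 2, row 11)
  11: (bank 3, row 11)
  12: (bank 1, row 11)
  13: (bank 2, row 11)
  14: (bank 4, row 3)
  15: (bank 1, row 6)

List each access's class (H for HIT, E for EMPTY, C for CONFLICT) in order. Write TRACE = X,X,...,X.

#0 (1,9) E
#1 (1,9) H  (was 9)
#2 (4,0) E
#3 (0,2) E
#4 (0,2) H  (was 2)
#5 (0,2) H  (was 2)
#6 (3,11) E
#7 (0,2) H  (was 2)
#8 (2,2) E
#9 (1,1) C  (was 9)
#10 (2,11) C  (was 2)
#11 (3,11) H  (was 11)
#12 (1,11) C  (was 1)
#13 (2,11) H  (was 11)
#14 (4,3) C  (was 0)
#15 (1,6) C  (was 11)

TRACE = E,H,E,E,H,H,E,H,E,C,C,H,C,H,C,C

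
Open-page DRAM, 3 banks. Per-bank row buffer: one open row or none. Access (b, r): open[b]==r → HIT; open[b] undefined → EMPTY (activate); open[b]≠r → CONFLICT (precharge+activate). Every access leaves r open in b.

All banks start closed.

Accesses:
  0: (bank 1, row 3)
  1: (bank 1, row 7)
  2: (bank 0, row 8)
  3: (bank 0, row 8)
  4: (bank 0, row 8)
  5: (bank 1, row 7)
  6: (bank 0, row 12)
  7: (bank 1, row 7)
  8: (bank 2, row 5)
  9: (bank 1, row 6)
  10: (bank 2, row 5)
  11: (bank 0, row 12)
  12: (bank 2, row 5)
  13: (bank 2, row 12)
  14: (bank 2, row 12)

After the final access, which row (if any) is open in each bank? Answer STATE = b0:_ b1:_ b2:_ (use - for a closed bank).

step 0: bank1 None->3 [EMPTY]
step 1: bank1 3->7 [CONFLICT]
step 2: bank0 None->8 [EMPTY]
step 3: bank0 8->8 [HIT]
step 4: bank0 8->8 [HIT]
step 5: bank1 7->7 [HIT]
step 6: bank0 8->12 [CONFLICT]
step 7: bank1 7->7 [HIT]
step 8: bank2 None->5 [EMPTY]
step 9: bank1 7->6 [CONFLICT]
step 10: bank2 5->5 [HIT]
step 11: bank0 12->12 [HIT]
step 12: bank2 5->5 [HIT]
step 13: bank2 5->12 [CONFLICT]
step 14: bank2 12->12 [HIT]

STATE = b0:12 b1:6 b2:12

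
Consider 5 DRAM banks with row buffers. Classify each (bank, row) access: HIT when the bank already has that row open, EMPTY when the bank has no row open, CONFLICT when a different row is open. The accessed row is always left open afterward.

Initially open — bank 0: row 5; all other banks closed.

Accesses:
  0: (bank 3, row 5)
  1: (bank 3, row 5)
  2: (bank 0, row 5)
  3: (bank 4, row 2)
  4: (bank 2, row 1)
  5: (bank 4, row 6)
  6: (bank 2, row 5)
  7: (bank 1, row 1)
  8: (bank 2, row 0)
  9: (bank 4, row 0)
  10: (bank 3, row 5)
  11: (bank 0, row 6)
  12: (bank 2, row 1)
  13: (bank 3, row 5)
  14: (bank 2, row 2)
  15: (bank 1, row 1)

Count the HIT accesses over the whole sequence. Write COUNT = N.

COUNT = 5

  [0] b3 r5: no row ⇒ E
  [1] b3 r5: had r5 ⇒ H
  [2] b0 r5: had r5 ⇒ H
  [3] b4 r2: no row ⇒ E
  [4] b2 r1: no row ⇒ E
  [5] b4 r6: had r2 ⇒ C
  [6] b2 r5: had r1 ⇒ C
  [7] b1 r1: no row ⇒ E
  [8] b2 r0: had r5 ⇒ C
  [9] b4 r0: had r6 ⇒ C
  [10] b3 r5: had r5 ⇒ H
  [11] b0 r6: had r5 ⇒ C
  [12] b2 r1: had r0 ⇒ C
  [13] b3 r5: had r5 ⇒ H
  [14] b2 r2: had r1 ⇒ C
  [15] b1 r1: had r1 ⇒ H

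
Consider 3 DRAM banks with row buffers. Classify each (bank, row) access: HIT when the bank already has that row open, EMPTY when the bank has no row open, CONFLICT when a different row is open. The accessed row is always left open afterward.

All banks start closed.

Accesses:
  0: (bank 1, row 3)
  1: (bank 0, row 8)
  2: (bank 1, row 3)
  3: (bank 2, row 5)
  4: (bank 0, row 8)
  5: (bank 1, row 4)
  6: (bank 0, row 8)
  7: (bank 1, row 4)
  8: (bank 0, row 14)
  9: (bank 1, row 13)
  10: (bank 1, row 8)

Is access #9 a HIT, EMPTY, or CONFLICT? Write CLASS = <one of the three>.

CLASS = CONFLICT

  [0] b1 r3: no row ⇒ E
  [1] b0 r8: no row ⇒ E
  [2] b1 r3: had r3 ⇒ H
  [3] b2 r5: no row ⇒ E
  [4] b0 r8: had r8 ⇒ H
  [5] b1 r4: had r3 ⇒ C
  [6] b0 r8: had r8 ⇒ H
  [7] b1 r4: had r4 ⇒ H
  [8] b0 r14: had r8 ⇒ C
  [9] b1 r13: had r4 ⇒ C
  [10] b1 r8: had r13 ⇒ C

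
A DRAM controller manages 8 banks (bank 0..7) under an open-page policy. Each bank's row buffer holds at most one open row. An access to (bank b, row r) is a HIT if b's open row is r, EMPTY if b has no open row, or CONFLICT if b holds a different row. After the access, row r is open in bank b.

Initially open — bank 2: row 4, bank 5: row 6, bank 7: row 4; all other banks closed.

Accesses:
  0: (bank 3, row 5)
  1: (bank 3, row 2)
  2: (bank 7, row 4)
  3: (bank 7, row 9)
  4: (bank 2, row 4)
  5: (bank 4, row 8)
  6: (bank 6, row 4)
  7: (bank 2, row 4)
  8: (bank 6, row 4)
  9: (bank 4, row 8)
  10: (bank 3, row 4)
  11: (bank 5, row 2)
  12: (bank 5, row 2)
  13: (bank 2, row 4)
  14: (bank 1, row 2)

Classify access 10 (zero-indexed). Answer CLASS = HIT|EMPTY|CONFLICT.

0: bank 3 row 5 — prev None → EMPTY
1: bank 3 row 2 — prev 5 → CONFLICT
2: bank 7 row 4 — prev 4 → HIT
3: bank 7 row 9 — prev 4 → CONFLICT
4: bank 2 row 4 — prev 4 → HIT
5: bank 4 row 8 — prev None → EMPTY
6: bank 6 row 4 — prev None → EMPTY
7: bank 2 row 4 — prev 4 → HIT
8: bank 6 row 4 — prev 4 → HIT
9: bank 4 row 8 — prev 8 → HIT
10: bank 3 row 4 — prev 2 → CONFLICT
11: bank 5 row 2 — prev 6 → CONFLICT
12: bank 5 row 2 — prev 2 → HIT
13: bank 2 row 4 — prev 4 → HIT
14: bank 1 row 2 — prev None → EMPTY

CLASS = CONFLICT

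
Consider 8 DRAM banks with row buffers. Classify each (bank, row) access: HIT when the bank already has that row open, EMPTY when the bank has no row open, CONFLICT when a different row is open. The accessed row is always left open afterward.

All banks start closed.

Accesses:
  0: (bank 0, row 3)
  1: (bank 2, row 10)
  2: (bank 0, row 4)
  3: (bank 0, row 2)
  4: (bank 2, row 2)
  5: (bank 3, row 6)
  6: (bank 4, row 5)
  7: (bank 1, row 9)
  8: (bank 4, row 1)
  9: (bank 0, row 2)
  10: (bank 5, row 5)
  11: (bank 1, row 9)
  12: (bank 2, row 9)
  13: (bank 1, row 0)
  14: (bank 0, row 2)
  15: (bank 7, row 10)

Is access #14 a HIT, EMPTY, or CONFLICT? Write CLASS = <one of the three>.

  [0] b0 r3: no row ⇒ E
  [1] b2 r10: no row ⇒ E
  [2] b0 r4: had r3 ⇒ C
  [3] b0 r2: had r4 ⇒ C
  [4] b2 r2: had r10 ⇒ C
  [5] b3 r6: no row ⇒ E
  [6] b4 r5: no row ⇒ E
  [7] b1 r9: no row ⇒ E
  [8] b4 r1: had r5 ⇒ C
  [9] b0 r2: had r2 ⇒ H
  [10] b5 r5: no row ⇒ E
  [11] b1 r9: had r9 ⇒ H
  [12] b2 r9: had r2 ⇒ C
  [13] b1 r0: had r9 ⇒ C
  [14] b0 r2: had r2 ⇒ H
  [15] b7 r10: no row ⇒ E

CLASS = HIT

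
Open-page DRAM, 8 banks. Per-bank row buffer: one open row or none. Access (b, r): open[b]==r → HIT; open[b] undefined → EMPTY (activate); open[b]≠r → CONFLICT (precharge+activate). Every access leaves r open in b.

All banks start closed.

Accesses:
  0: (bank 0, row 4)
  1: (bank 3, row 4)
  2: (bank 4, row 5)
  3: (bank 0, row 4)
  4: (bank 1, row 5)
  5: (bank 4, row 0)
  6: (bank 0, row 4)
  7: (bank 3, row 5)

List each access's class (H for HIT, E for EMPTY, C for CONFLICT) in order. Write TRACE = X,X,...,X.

TRACE = E,E,E,H,E,C,H,C

  [0] b0 r4: no row ⇒ E
  [1] b3 r4: no row ⇒ E
  [2] b4 r5: no row ⇒ E
  [3] b0 r4: had r4 ⇒ H
  [4] b1 r5: no row ⇒ E
  [5] b4 r0: had r5 ⇒ C
  [6] b0 r4: had r4 ⇒ H
  [7] b3 r5: had r4 ⇒ C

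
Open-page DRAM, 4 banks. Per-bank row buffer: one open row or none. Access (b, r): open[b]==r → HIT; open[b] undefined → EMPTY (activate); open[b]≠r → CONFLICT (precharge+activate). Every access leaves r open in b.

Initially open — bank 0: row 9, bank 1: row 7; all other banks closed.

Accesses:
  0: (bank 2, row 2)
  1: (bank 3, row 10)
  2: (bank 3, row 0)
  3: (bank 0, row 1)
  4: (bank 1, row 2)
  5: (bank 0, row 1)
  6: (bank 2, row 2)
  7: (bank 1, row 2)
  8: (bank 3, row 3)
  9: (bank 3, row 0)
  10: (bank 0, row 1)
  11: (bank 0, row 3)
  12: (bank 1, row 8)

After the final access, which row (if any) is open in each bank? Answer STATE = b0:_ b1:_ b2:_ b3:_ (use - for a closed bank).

  [0] b2 r2: no row ⇒ E
  [1] b3 r10: no row ⇒ E
  [2] b3 r0: had r10 ⇒ C
  [3] b0 r1: had r9 ⇒ C
  [4] b1 r2: had r7 ⇒ C
  [5] b0 r1: had r1 ⇒ H
  [6] b2 r2: had r2 ⇒ H
  [7] b1 r2: had r2 ⇒ H
  [8] b3 r3: had r0 ⇒ C
  [9] b3 r0: had r3 ⇒ C
  [10] b0 r1: had r1 ⇒ H
  [11] b0 r3: had r1 ⇒ C
  [12] b1 r8: had r2 ⇒ C

STATE = b0:3 b1:8 b2:2 b3:0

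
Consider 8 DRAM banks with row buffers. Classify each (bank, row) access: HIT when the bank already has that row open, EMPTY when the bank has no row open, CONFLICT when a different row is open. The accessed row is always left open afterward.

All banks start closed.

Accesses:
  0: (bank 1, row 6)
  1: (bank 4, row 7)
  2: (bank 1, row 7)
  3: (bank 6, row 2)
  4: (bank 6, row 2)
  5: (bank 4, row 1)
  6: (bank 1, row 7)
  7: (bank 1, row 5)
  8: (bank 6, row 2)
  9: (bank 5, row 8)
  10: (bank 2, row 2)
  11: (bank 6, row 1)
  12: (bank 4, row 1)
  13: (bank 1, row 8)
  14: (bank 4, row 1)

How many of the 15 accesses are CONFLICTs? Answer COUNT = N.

step 0: bank1 None->6 [EMPTY]
step 1: bank4 None->7 [EMPTY]
step 2: bank1 6->7 [CONFLICT]
step 3: bank6 None->2 [EMPTY]
step 4: bank6 2->2 [HIT]
step 5: bank4 7->1 [CONFLICT]
step 6: bank1 7->7 [HIT]
step 7: bank1 7->5 [CONFLICT]
step 8: bank6 2->2 [HIT]
step 9: bank5 None->8 [EMPTY]
step 10: bank2 None->2 [EMPTY]
step 11: bank6 2->1 [CONFLICT]
step 12: bank4 1->1 [HIT]
step 13: bank1 5->8 [CONFLICT]
step 14: bank4 1->1 [HIT]

COUNT = 5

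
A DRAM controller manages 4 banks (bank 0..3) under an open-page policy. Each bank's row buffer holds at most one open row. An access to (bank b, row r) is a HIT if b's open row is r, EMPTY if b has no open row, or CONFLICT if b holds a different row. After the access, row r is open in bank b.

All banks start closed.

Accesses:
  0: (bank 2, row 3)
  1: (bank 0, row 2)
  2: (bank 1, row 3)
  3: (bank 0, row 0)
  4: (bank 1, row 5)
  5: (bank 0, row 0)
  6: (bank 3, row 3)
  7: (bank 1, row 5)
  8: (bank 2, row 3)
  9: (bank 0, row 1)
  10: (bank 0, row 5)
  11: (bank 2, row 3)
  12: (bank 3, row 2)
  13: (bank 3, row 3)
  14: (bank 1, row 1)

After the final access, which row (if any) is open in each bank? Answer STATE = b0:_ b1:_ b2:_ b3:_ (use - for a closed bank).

STATE = b0:5 b1:1 b2:3 b3:3

  [0] b2 r3: no row ⇒ E
  [1] b0 r2: no row ⇒ E
  [2] b1 r3: no row ⇒ E
  [3] b0 r0: had r2 ⇒ C
  [4] b1 r5: had r3 ⇒ C
  [5] b0 r0: had r0 ⇒ H
  [6] b3 r3: no row ⇒ E
  [7] b1 r5: had r5 ⇒ H
  [8] b2 r3: had r3 ⇒ H
  [9] b0 r1: had r0 ⇒ C
  [10] b0 r5: had r1 ⇒ C
  [11] b2 r3: had r3 ⇒ H
  [12] b3 r2: had r3 ⇒ C
  [13] b3 r3: had r2 ⇒ C
  [14] b1 r1: had r5 ⇒ C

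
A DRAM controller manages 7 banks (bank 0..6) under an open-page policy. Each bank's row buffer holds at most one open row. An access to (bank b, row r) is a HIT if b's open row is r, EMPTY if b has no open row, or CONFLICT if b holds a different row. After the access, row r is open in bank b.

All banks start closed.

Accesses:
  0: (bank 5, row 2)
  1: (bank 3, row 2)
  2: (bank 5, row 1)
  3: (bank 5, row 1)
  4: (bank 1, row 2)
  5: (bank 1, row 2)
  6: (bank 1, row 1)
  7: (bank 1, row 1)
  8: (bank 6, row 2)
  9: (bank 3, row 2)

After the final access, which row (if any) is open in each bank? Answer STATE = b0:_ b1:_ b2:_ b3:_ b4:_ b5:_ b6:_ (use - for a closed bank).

0: bank 5 row 2 — prev None → EMPTY
1: bank 3 row 2 — prev None → EMPTY
2: bank 5 row 1 — prev 2 → CONFLICT
3: bank 5 row 1 — prev 1 → HIT
4: bank 1 row 2 — prev None → EMPTY
5: bank 1 row 2 — prev 2 → HIT
6: bank 1 row 1 — prev 2 → CONFLICT
7: bank 1 row 1 — prev 1 → HIT
8: bank 6 row 2 — prev None → EMPTY
9: bank 3 row 2 — prev 2 → HIT

STATE = b0:- b1:1 b2:- b3:2 b4:- b5:1 b6:2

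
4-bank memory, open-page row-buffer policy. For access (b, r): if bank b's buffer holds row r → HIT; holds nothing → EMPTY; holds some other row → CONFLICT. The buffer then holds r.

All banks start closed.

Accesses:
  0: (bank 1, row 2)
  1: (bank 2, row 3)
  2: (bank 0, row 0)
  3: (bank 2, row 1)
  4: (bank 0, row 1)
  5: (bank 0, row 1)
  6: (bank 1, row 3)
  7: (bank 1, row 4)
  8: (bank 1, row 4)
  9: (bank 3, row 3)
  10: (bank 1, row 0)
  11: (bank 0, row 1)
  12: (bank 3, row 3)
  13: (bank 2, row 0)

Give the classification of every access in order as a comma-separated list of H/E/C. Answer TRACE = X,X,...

  [0] b1 r2: no row ⇒ E
  [1] b2 r3: no row ⇒ E
  [2] b0 r0: no row ⇒ E
  [3] b2 r1: had r3 ⇒ C
  [4] b0 r1: had r0 ⇒ C
  [5] b0 r1: had r1 ⇒ H
  [6] b1 r3: had r2 ⇒ C
  [7] b1 r4: had r3 ⇒ C
  [8] b1 r4: had r4 ⇒ H
  [9] b3 r3: no row ⇒ E
  [10] b1 r0: had r4 ⇒ C
  [11] b0 r1: had r1 ⇒ H
  [12] b3 r3: had r3 ⇒ H
  [13] b2 r0: had r1 ⇒ C

TRACE = E,E,E,C,C,H,C,C,H,E,C,H,H,C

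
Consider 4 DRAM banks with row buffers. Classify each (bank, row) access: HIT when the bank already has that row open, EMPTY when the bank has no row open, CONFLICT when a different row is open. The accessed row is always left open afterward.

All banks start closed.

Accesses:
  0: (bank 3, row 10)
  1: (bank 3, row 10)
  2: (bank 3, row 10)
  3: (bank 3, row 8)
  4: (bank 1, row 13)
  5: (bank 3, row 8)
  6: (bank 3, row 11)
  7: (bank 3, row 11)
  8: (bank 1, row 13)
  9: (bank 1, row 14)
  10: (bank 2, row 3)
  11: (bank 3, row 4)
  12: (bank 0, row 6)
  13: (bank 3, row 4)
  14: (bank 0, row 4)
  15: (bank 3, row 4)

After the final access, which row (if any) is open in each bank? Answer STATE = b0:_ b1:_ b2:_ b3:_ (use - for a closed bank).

STATE = b0:4 b1:14 b2:3 b3:4

  [0] b3 r10: no row ⇒ E
  [1] b3 r10: had r10 ⇒ H
  [2] b3 r10: had r10 ⇒ H
  [3] b3 r8: had r10 ⇒ C
  [4] b1 r13: no row ⇒ E
  [5] b3 r8: had r8 ⇒ H
  [6] b3 r11: had r8 ⇒ C
  [7] b3 r11: had r11 ⇒ H
  [8] b1 r13: had r13 ⇒ H
  [9] b1 r14: had r13 ⇒ C
  [10] b2 r3: no row ⇒ E
  [11] b3 r4: had r11 ⇒ C
  [12] b0 r6: no row ⇒ E
  [13] b3 r4: had r4 ⇒ H
  [14] b0 r4: had r6 ⇒ C
  [15] b3 r4: had r4 ⇒ H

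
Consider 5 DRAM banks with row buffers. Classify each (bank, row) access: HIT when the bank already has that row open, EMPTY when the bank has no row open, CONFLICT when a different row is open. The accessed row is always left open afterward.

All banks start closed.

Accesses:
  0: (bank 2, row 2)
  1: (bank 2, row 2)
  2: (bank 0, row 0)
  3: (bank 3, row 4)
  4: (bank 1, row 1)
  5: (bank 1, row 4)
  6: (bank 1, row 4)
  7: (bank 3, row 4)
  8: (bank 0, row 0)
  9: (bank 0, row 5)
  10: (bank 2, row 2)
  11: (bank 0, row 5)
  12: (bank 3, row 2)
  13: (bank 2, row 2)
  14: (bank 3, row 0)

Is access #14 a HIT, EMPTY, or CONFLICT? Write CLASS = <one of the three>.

CLASS = CONFLICT

#0 (2,2) E
#1 (2,2) H  (was 2)
#2 (0,0) E
#3 (3,4) E
#4 (1,1) E
#5 (1,4) C  (was 1)
#6 (1,4) H  (was 4)
#7 (3,4) H  (was 4)
#8 (0,0) H  (was 0)
#9 (0,5) C  (was 0)
#10 (2,2) H  (was 2)
#11 (0,5) H  (was 5)
#12 (3,2) C  (was 4)
#13 (2,2) H  (was 2)
#14 (3,0) C  (was 2)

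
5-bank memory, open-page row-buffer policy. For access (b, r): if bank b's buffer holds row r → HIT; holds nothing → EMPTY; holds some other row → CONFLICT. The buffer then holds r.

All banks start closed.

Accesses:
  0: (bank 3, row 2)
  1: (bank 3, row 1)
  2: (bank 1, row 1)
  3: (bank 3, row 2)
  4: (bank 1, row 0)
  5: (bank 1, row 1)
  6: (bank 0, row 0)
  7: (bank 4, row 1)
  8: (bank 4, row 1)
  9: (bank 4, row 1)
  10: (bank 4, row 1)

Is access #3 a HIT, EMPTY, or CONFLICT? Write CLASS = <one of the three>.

CLASS = CONFLICT

#0 (3,2) E
#1 (3,1) C  (was 2)
#2 (1,1) E
#3 (3,2) C  (was 1)
#4 (1,0) C  (was 1)
#5 (1,1) C  (was 0)
#6 (0,0) E
#7 (4,1) E
#8 (4,1) H  (was 1)
#9 (4,1) H  (was 1)
#10 (4,1) H  (was 1)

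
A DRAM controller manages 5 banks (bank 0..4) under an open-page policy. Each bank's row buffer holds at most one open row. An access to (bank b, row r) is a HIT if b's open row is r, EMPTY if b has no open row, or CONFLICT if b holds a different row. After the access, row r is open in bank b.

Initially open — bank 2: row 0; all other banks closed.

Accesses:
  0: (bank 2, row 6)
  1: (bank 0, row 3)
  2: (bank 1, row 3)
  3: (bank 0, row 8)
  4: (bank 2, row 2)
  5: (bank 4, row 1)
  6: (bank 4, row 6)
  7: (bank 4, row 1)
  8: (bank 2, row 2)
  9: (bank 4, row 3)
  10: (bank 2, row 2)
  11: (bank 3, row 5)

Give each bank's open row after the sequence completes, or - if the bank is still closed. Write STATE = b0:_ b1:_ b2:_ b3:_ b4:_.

0: bank 2 row 6 — prev 0 → CONFLICT
1: bank 0 row 3 — prev None → EMPTY
2: bank 1 row 3 — prev None → EMPTY
3: bank 0 row 8 — prev 3 → CONFLICT
4: bank 2 row 2 — prev 6 → CONFLICT
5: bank 4 row 1 — prev None → EMPTY
6: bank 4 row 6 — prev 1 → CONFLICT
7: bank 4 row 1 — prev 6 → CONFLICT
8: bank 2 row 2 — prev 2 → HIT
9: bank 4 row 3 — prev 1 → CONFLICT
10: bank 2 row 2 — prev 2 → HIT
11: bank 3 row 5 — prev None → EMPTY

STATE = b0:8 b1:3 b2:2 b3:5 b4:3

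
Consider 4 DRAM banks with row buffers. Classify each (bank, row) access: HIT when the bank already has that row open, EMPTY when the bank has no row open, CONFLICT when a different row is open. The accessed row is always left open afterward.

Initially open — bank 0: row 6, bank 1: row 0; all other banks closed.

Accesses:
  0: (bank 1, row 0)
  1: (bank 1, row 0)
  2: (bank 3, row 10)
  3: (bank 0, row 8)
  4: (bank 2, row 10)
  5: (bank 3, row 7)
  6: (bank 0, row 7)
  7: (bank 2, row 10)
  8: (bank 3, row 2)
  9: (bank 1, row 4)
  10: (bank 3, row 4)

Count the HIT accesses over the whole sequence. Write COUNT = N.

step 0: bank1 0->0 [HIT]
step 1: bank1 0->0 [HIT]
step 2: bank3 None->10 [EMPTY]
step 3: bank0 6->8 [CONFLICT]
step 4: bank2 None->10 [EMPTY]
step 5: bank3 10->7 [CONFLICT]
step 6: bank0 8->7 [CONFLICT]
step 7: bank2 10->10 [HIT]
step 8: bank3 7->2 [CONFLICT]
step 9: bank1 0->4 [CONFLICT]
step 10: bank3 2->4 [CONFLICT]

COUNT = 3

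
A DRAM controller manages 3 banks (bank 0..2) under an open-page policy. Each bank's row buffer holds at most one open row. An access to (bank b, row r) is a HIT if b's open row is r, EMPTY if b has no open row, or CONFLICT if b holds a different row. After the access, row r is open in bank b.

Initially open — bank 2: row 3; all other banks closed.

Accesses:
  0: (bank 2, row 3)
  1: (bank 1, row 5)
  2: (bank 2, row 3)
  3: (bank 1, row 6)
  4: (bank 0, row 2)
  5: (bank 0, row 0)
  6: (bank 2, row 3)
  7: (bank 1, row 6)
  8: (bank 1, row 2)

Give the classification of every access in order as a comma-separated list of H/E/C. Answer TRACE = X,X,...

TRACE = H,E,H,C,E,C,H,H,C

  [0] b2 r3: had r3 ⇒ H
  [1] b1 r5: no row ⇒ E
  [2] b2 r3: had r3 ⇒ H
  [3] b1 r6: had r5 ⇒ C
  [4] b0 r2: no row ⇒ E
  [5] b0 r0: had r2 ⇒ C
  [6] b2 r3: had r3 ⇒ H
  [7] b1 r6: had r6 ⇒ H
  [8] b1 r2: had r6 ⇒ C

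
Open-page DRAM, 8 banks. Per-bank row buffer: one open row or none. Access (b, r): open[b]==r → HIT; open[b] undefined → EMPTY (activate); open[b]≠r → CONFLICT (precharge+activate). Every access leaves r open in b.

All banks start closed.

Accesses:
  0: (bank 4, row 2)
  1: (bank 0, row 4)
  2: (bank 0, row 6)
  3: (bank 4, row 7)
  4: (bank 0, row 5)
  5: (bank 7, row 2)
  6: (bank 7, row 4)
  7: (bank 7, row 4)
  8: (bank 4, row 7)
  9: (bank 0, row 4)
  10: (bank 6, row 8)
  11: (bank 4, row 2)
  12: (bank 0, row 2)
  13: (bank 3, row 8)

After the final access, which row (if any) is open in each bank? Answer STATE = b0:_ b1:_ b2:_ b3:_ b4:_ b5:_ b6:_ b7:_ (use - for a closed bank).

STATE = b0:2 b1:- b2:- b3:8 b4:2 b5:- b6:8 b7:4

step 0: bank4 None->2 [EMPTY]
step 1: bank0 None->4 [EMPTY]
step 2: bank0 4->6 [CONFLICT]
step 3: bank4 2->7 [CONFLICT]
step 4: bank0 6->5 [CONFLICT]
step 5: bank7 None->2 [EMPTY]
step 6: bank7 2->4 [CONFLICT]
step 7: bank7 4->4 [HIT]
step 8: bank4 7->7 [HIT]
step 9: bank0 5->4 [CONFLICT]
step 10: bank6 None->8 [EMPTY]
step 11: bank4 7->2 [CONFLICT]
step 12: bank0 4->2 [CONFLICT]
step 13: bank3 None->8 [EMPTY]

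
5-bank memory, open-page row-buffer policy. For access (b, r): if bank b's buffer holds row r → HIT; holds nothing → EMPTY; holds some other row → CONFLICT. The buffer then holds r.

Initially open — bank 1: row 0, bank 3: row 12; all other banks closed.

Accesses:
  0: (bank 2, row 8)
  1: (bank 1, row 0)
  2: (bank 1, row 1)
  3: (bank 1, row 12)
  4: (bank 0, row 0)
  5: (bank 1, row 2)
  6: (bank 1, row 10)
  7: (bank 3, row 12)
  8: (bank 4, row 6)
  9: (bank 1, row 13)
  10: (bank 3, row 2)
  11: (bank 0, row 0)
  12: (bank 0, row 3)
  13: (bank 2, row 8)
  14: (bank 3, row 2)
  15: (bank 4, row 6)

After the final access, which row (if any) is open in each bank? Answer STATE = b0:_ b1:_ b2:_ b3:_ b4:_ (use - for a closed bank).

0: bank 2 row 8 — prev None → EMPTY
1: bank 1 row 0 — prev 0 → HIT
2: bank 1 row 1 — prev 0 → CONFLICT
3: bank 1 row 12 — prev 1 → CONFLICT
4: bank 0 row 0 — prev None → EMPTY
5: bank 1 row 2 — prev 12 → CONFLICT
6: bank 1 row 10 — prev 2 → CONFLICT
7: bank 3 row 12 — prev 12 → HIT
8: bank 4 row 6 — prev None → EMPTY
9: bank 1 row 13 — prev 10 → CONFLICT
10: bank 3 row 2 — prev 12 → CONFLICT
11: bank 0 row 0 — prev 0 → HIT
12: bank 0 row 3 — prev 0 → CONFLICT
13: bank 2 row 8 — prev 8 → HIT
14: bank 3 row 2 — prev 2 → HIT
15: bank 4 row 6 — prev 6 → HIT

STATE = b0:3 b1:13 b2:8 b3:2 b4:6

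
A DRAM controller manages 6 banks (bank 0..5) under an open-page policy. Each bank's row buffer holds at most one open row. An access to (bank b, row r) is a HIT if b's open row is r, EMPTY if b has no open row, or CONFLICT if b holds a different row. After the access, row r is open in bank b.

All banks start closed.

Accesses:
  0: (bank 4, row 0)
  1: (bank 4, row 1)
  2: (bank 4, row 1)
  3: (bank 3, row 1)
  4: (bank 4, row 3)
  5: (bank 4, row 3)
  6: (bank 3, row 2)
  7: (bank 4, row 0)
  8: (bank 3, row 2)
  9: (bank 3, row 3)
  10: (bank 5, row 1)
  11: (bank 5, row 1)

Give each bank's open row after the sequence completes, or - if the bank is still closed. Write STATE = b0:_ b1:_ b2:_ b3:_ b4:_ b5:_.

step 0: bank4 None->0 [EMPTY]
step 1: bank4 0->1 [CONFLICT]
step 2: bank4 1->1 [HIT]
step 3: bank3 None->1 [EMPTY]
step 4: bank4 1->3 [CONFLICT]
step 5: bank4 3->3 [HIT]
step 6: bank3 1->2 [CONFLICT]
step 7: bank4 3->0 [CONFLICT]
step 8: bank3 2->2 [HIT]
step 9: bank3 2->3 [CONFLICT]
step 10: bank5 None->1 [EMPTY]
step 11: bank5 1->1 [HIT]

STATE = b0:- b1:- b2:- b3:3 b4:0 b5:1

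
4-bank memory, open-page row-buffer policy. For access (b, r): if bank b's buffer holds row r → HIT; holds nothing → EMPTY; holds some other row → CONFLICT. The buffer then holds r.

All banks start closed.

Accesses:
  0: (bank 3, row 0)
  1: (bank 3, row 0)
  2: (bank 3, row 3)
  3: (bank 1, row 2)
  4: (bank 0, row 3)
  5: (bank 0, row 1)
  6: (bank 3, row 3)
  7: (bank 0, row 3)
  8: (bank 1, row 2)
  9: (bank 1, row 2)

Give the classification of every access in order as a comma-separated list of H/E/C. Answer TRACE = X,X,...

TRACE = E,H,C,E,E,C,H,C,H,H

#0 (3,0) E
#1 (3,0) H  (was 0)
#2 (3,3) C  (was 0)
#3 (1,2) E
#4 (0,3) E
#5 (0,1) C  (was 3)
#6 (3,3) H  (was 3)
#7 (0,3) C  (was 1)
#8 (1,2) H  (was 2)
#9 (1,2) H  (was 2)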